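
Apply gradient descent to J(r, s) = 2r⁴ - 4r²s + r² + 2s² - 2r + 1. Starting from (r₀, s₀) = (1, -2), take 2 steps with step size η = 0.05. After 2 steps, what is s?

-1.112

∇J = (8r³ - 8rs + 2r - 2, -4r² + 4s)
(r₁, s₁) = (1, -2) − 0.05·(24, -12) = (-0.2, -1.4)
(r₂, s₂) = (-0.2, -1.4) − 0.05·(-4.704, -5.76) = (0.0352, -1.112)
s = -1.112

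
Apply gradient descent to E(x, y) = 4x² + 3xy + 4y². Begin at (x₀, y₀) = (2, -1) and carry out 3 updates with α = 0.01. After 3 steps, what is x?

∇E = (8x + 3y, 3x + 8y)
(x₁, y₁) = (2, -1) − 0.01·(13, -2) = (1.87, -0.98)
(x₂, y₂) = (1.87, -0.98) − 0.01·(12.02, -2.23) = (1.7498, -0.9577)
(x₃, y₃) = (1.7498, -0.9577) − 0.01·(11.1253, -2.4122) = (1.638547, -0.933578)
x = 1.638547

1.638547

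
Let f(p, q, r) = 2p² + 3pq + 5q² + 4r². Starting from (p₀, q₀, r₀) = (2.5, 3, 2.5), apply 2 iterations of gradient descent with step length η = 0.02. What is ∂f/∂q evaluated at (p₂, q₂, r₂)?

22.1742

∇f = (4p + 3q, 3p + 10q, 8r)
Step 1: at (2.5, 3, 2.5), ∇f = (19, 37.5, 20) → (2.5, 3, 2.5) − 0.02·(19, 37.5, 20) = (2.12, 2.25, 2.1)
Step 2: at (2.12, 2.25, 2.1), ∇f = (15.23, 28.86, 16.8) → (2.12, 2.25, 2.1) − 0.02·(15.23, 28.86, 16.8) = (1.8154, 1.6728, 1.764)
∂f/∂q at (1.8154, 1.6728, 1.764) = 22.1742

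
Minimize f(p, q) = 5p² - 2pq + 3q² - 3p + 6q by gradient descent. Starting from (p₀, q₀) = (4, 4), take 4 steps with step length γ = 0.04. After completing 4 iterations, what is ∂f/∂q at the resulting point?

∇f = (10p - 2q - 3, -2p + 6q + 6)
(p₁, q₁) = (4, 4) − 0.04·(29, 22) = (2.84, 3.12)
(p₂, q₂) = (2.84, 3.12) − 0.04·(19.16, 19.04) = (2.0736, 2.3584)
(p₃, q₃) = (2.0736, 2.3584) − 0.04·(13.0192, 16.0032) = (1.552832, 1.718272)
(p₄, q₄) = (1.552832, 1.718272) − 0.04·(9.091776, 13.203968) = (1.18916096, 1.19011328)
∂f/∂q at (1.18916096, 1.19011328) = 10.76235776

10.76235776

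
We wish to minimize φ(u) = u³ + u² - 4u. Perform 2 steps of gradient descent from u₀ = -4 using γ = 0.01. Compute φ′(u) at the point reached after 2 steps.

φ′(u) = 3u² + 2u - 4
u₁ = -4 − 0.01·36 = -4.36
u₂ = -4.36 − 0.01·44.3088 = -4.803088
φ′(u) at (-4.803088) = 55.602787007232

55.602787007232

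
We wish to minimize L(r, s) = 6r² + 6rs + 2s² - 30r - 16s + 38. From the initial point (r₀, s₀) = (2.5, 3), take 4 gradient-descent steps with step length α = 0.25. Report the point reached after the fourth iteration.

∇L = (12r + 6s - 30, 6r + 4s - 16)
Step 1: at (2.5, 3), ∇L = (18, 11) → (2.5, 3) − 0.25·(18, 11) = (-2, 0.25)
Step 2: at (-2, 0.25), ∇L = (-52.5, -27) → (-2, 0.25) − 0.25·(-52.5, -27) = (11.125, 7)
Step 3: at (11.125, 7), ∇L = (145.5, 78.75) → (11.125, 7) − 0.25·(145.5, 78.75) = (-25.25, -12.6875)
Step 4: at (-25.25, -12.6875), ∇L = (-409.125, -218.25) → (-25.25, -12.6875) − 0.25·(-409.125, -218.25) = (77.03125, 41.875)

(77.03125, 41.875)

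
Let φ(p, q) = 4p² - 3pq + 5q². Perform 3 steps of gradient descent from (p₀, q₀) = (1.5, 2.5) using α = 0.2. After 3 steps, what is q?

∇φ = (8p - 3q, -3p + 10q)
(p₁, q₁) = (1.5, 2.5) − 0.2·(4.5, 20.5) = (0.6, -1.6)
(p₂, q₂) = (0.6, -1.6) − 0.2·(9.6, -17.8) = (-1.32, 1.96)
(p₃, q₃) = (-1.32, 1.96) − 0.2·(-16.44, 23.56) = (1.968, -2.752)
q = -2.752

-2.752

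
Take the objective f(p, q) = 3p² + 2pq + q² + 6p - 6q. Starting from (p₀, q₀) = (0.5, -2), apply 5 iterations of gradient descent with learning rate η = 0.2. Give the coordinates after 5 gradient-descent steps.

(-2.12176, 3.8768)

∇f = (6p + 2q + 6, 2p + 2q - 6)
Step 1: at (0.5, -2), ∇f = (5, -9) → (0.5, -2) − 0.2·(5, -9) = (-0.5, -0.2)
Step 2: at (-0.5, -0.2), ∇f = (2.6, -7.4) → (-0.5, -0.2) − 0.2·(2.6, -7.4) = (-1.02, 1.28)
Step 3: at (-1.02, 1.28), ∇f = (2.44, -5.48) → (-1.02, 1.28) − 0.2·(2.44, -5.48) = (-1.508, 2.376)
Step 4: at (-1.508, 2.376), ∇f = (1.704, -4.264) → (-1.508, 2.376) − 0.2·(1.704, -4.264) = (-1.8488, 3.2288)
Step 5: at (-1.8488, 3.2288), ∇f = (1.3648, -3.24) → (-1.8488, 3.2288) − 0.2·(1.3648, -3.24) = (-2.12176, 3.8768)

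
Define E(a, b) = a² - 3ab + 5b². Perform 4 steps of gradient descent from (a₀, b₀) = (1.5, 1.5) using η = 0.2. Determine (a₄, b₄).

∇E = (2a - 3b, -3a + 10b)
Step 1: at (1.5, 1.5), ∇E = (-1.5, 10.5) → (1.5, 1.5) − 0.2·(-1.5, 10.5) = (1.8, -0.6)
Step 2: at (1.8, -0.6), ∇E = (5.4, -11.4) → (1.8, -0.6) − 0.2·(5.4, -11.4) = (0.72, 1.68)
Step 3: at (0.72, 1.68), ∇E = (-3.6, 14.64) → (0.72, 1.68) − 0.2·(-3.6, 14.64) = (1.44, -1.248)
Step 4: at (1.44, -1.248), ∇E = (6.624, -16.8) → (1.44, -1.248) − 0.2·(6.624, -16.8) = (0.1152, 2.112)

(0.1152, 2.112)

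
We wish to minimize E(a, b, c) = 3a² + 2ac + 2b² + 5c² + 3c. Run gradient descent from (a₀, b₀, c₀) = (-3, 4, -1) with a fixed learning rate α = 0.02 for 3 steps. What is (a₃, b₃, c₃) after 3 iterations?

(-1.965472, 3.114752, -0.408064)

∇E = (6a + 2c, 4b, 2a + 10c + 3)
Step 1: at (-3, 4, -1), ∇E = (-20, 16, -13) → (-3, 4, -1) − 0.02·(-20, 16, -13) = (-2.6, 3.68, -0.74)
Step 2: at (-2.6, 3.68, -0.74), ∇E = (-17.08, 14.72, -9.6) → (-2.6, 3.68, -0.74) − 0.02·(-17.08, 14.72, -9.6) = (-2.2584, 3.3856, -0.548)
Step 3: at (-2.2584, 3.3856, -0.548), ∇E = (-14.6464, 13.5424, -6.9968) → (-2.2584, 3.3856, -0.548) − 0.02·(-14.6464, 13.5424, -6.9968) = (-1.965472, 3.114752, -0.408064)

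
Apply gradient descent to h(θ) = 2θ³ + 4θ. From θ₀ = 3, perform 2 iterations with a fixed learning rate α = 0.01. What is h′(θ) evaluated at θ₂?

28.691697252736

h′(θ) = 6θ² + 4
Step 1: h′(3) = 58; θ₁ = 3 − 0.01·58 = 2.42
Step 2: h′(2.42) = 39.1384; θ₂ = 2.42 − 0.01·39.1384 = 2.028616
h′(θ) at (2.028616) = 28.691697252736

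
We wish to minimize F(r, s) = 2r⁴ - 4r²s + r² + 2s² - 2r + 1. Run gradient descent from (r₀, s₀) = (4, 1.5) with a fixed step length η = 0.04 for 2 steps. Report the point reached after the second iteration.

∇F = (8r³ - 8rs + 2r - 2, -4r² + 4s)
Step 1: at (4, 1.5), ∇F = (470, -58) → (4, 1.5) − 0.04·(470, -58) = (-14.8, 3.82)
Step 2: at (-14.8, 3.82), ∇F = (-25513.648, -860.88) → (-14.8, 3.82) − 0.04·(-25513.648, -860.88) = (1005.74592, 38.2552)

(1005.74592, 38.2552)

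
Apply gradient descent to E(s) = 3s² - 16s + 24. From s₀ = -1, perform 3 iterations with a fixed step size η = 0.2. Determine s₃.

2.696

E′(s) = 6s - 16
Step 1: E′(-1) = -22; s₁ = -1 − 0.2·(-22) = 3.4
Step 2: E′(3.4) = 4.4; s₂ = 3.4 − 0.2·4.4 = 2.52
Step 3: E′(2.52) = -0.88; s₃ = 2.52 − 0.2·(-0.88) = 2.696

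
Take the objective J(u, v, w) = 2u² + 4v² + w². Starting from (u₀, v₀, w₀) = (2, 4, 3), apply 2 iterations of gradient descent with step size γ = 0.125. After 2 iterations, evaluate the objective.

3.34765625

∇J = (4u, 8v, 2w)
Step 1: at (2, 4, 3), ∇J = (8, 32, 6) → (2, 4, 3) − 0.125·(8, 32, 6) = (1, 0, 2.25)
Step 2: at (1, 0, 2.25), ∇J = (4, 0, 4.5) → (1, 0, 2.25) − 0.125·(4, 0, 4.5) = (0.5, 0, 1.6875)
J(0.5, 0, 1.6875) = 3.34765625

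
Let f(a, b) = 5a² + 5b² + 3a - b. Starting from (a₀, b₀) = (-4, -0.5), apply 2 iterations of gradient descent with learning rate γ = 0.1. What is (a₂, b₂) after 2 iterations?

(-0.3, 0.1)

∇f = (10a + 3, 10b - 1)
Step 1: at (-4, -0.5), ∇f = (-37, -6) → (-4, -0.5) − 0.1·(-37, -6) = (-0.3, 0.1)
Step 2: at (-0.3, 0.1), ∇f = (0, 0) → (-0.3, 0.1) − 0.1·(0, 0) = (-0.3, 0.1)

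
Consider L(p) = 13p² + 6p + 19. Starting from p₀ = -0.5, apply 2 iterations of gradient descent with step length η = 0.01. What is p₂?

-0.3782

L′(p) = 26p + 6
p₁ = -0.5 − 0.01·(-7) = -0.43
p₂ = -0.43 − 0.01·(-5.18) = -0.3782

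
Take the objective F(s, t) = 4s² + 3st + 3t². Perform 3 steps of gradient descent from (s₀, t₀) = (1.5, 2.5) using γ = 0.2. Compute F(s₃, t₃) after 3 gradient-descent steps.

44.159232

∇F = (8s + 3t, 3s + 6t)
Step 1: at (1.5, 2.5), ∇F = (19.5, 19.5) → (1.5, 2.5) − 0.2·(19.5, 19.5) = (-2.4, -1.4)
Step 2: at (-2.4, -1.4), ∇F = (-23.4, -15.6) → (-2.4, -1.4) − 0.2·(-23.4, -15.6) = (2.28, 1.72)
Step 3: at (2.28, 1.72), ∇F = (23.4, 17.16) → (2.28, 1.72) − 0.2·(23.4, 17.16) = (-2.4, -1.712)
F(-2.4, -1.712) = 44.159232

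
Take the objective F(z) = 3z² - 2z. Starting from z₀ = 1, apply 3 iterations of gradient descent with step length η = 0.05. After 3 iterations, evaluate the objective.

-0.176468

F′(z) = 6z - 2
Step 1: F′(1) = 4; z₁ = 1 − 0.05·4 = 0.8
Step 2: F′(0.8) = 2.8; z₂ = 0.8 − 0.05·2.8 = 0.66
Step 3: F′(0.66) = 1.96; z₃ = 0.66 − 0.05·1.96 = 0.562
F(0.562) = -0.176468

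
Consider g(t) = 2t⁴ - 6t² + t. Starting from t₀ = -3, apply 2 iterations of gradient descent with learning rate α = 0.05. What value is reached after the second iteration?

-74.78795

g′(t) = 8t³ - 12t + 1
t₁ = -3 − 0.05·(-179) = 5.95
t₂ = 5.95 − 0.05·1614.759 = -74.78795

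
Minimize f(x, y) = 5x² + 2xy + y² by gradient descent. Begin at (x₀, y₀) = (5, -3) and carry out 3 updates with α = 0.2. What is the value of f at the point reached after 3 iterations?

158.401024

∇f = (10x + 2y, 2x + 2y)
Step 1: at (5, -3), ∇f = (44, 4) → (5, -3) − 0.2·(44, 4) = (-3.8, -3.8)
Step 2: at (-3.8, -3.8), ∇f = (-45.6, -15.2) → (-3.8, -3.8) − 0.2·(-45.6, -15.2) = (5.32, -0.76)
Step 3: at (5.32, -0.76), ∇f = (51.68, 9.12) → (5.32, -0.76) − 0.2·(51.68, 9.12) = (-5.016, -2.584)
f(-5.016, -2.584) = 158.401024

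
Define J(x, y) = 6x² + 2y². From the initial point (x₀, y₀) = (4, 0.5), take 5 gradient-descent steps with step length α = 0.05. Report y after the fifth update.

∇J = (12x, 4y)
(x₁, y₁) = (4, 0.5) − 0.05·(48, 2) = (1.6, 0.4)
(x₂, y₂) = (1.6, 0.4) − 0.05·(19.2, 1.6) = (0.64, 0.32)
(x₃, y₃) = (0.64, 0.32) − 0.05·(7.68, 1.28) = (0.256, 0.256)
(x₄, y₄) = (0.256, 0.256) − 0.05·(3.072, 1.024) = (0.1024, 0.2048)
(x₅, y₅) = (0.1024, 0.2048) − 0.05·(1.2288, 0.8192) = (0.04096, 0.16384)
y = 0.16384

0.16384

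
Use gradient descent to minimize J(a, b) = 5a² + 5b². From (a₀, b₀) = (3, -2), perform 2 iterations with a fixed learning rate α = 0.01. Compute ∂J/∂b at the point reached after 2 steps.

∇J = (10a, 10b)
Step 1: at (3, -2), ∇J = (30, -20) → (3, -2) − 0.01·(30, -20) = (2.7, -1.8)
Step 2: at (2.7, -1.8), ∇J = (27, -18) → (2.7, -1.8) − 0.01·(27, -18) = (2.43, -1.62)
∂J/∂b at (2.43, -1.62) = -16.2

-16.2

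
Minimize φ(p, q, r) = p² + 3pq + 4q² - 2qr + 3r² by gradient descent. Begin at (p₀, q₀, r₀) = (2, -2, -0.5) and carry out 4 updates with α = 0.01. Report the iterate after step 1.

∇φ = (2p + 3q, 3p + 8q - 2r, -2q + 6r)
Step 1: at (2, -2, -0.5), ∇φ = (-2, -9, 1) → (2, -2, -0.5) − 0.01·(-2, -9, 1) = (2.02, -1.91, -0.51)

(2.02, -1.91, -0.51)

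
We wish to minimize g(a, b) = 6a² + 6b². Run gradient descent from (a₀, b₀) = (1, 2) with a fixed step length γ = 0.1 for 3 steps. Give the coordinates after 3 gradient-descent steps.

∇g = (12a, 12b)
Step 1: at (1, 2), ∇g = (12, 24) → (1, 2) − 0.1·(12, 24) = (-0.2, -0.4)
Step 2: at (-0.2, -0.4), ∇g = (-2.4, -4.8) → (-0.2, -0.4) − 0.1·(-2.4, -4.8) = (0.04, 0.08)
Step 3: at (0.04, 0.08), ∇g = (0.48, 0.96) → (0.04, 0.08) − 0.1·(0.48, 0.96) = (-0.008, -0.016)

(-0.008, -0.016)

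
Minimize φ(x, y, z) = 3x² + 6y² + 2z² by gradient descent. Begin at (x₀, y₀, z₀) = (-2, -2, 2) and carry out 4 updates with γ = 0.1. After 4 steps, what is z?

0.2592

∇φ = (6x, 12y, 4z)
Step 1: at (-2, -2, 2), ∇φ = (-12, -24, 8) → (-2, -2, 2) − 0.1·(-12, -24, 8) = (-0.8, 0.4, 1.2)
Step 2: at (-0.8, 0.4, 1.2), ∇φ = (-4.8, 4.8, 4.8) → (-0.8, 0.4, 1.2) − 0.1·(-4.8, 4.8, 4.8) = (-0.32, -0.08, 0.72)
Step 3: at (-0.32, -0.08, 0.72), ∇φ = (-1.92, -0.96, 2.88) → (-0.32, -0.08, 0.72) − 0.1·(-1.92, -0.96, 2.88) = (-0.128, 0.016, 0.432)
Step 4: at (-0.128, 0.016, 0.432), ∇φ = (-0.768, 0.192, 1.728) → (-0.128, 0.016, 0.432) − 0.1·(-0.768, 0.192, 1.728) = (-0.0512, -0.0032, 0.2592)
z = 0.2592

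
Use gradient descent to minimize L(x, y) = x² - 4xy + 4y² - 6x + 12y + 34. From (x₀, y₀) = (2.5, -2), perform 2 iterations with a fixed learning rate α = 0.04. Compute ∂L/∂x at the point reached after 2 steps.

2.52

∇L = (2x - 4y - 6, -4x + 8y + 12)
Step 1: at (2.5, -2), ∇L = (7, -14) → (2.5, -2) − 0.04·(7, -14) = (2.22, -1.44)
Step 2: at (2.22, -1.44), ∇L = (4.2, -8.4) → (2.22, -1.44) − 0.04·(4.2, -8.4) = (2.052, -1.104)
∂L/∂x at (2.052, -1.104) = 2.52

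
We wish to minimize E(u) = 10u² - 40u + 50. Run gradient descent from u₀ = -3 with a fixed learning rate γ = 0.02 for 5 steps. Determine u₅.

1.6112

E′(u) = 20u - 40
Step 1: E′(-3) = -100; u₁ = -3 − 0.02·(-100) = -1
Step 2: E′(-1) = -60; u₂ = -1 − 0.02·(-60) = 0.2
Step 3: E′(0.2) = -36; u₃ = 0.2 − 0.02·(-36) = 0.92
Step 4: E′(0.92) = -21.6; u₄ = 0.92 − 0.02·(-21.6) = 1.352
Step 5: E′(1.352) = -12.96; u₅ = 1.352 − 0.02·(-12.96) = 1.6112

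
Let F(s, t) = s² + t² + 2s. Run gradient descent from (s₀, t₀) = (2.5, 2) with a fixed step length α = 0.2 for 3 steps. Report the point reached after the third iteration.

∇F = (2s + 2, 2t)
(s₁, t₁) = (2.5, 2) − 0.2·(7, 4) = (1.1, 1.2)
(s₂, t₂) = (1.1, 1.2) − 0.2·(4.2, 2.4) = (0.26, 0.72)
(s₃, t₃) = (0.26, 0.72) − 0.2·(2.52, 1.44) = (-0.244, 0.432)

(-0.244, 0.432)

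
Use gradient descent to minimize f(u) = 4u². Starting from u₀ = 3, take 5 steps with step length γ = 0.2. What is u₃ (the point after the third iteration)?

-0.648

f′(u) = 8u
u₁ = 3 − 0.2·24 = -1.8
u₂ = -1.8 − 0.2·(-14.4) = 1.08
u₃ = 1.08 − 0.2·8.64 = -0.648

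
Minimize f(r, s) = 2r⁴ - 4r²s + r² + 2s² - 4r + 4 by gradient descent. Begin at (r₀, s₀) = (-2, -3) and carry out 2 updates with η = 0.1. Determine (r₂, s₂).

(-793.2, 39.88)

∇f = (8r³ - 8rs + 2r - 4, -4r² + 4s)
(r₁, s₁) = (-2, -3) − 0.1·(-120, -28) = (10, -0.2)
(r₂, s₂) = (10, -0.2) − 0.1·(8032, -400.8) = (-793.2, 39.88)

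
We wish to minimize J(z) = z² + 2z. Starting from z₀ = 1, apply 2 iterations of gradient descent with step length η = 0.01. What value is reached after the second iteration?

J′(z) = 2z + 2
z₁ = 1 − 0.01·4 = 0.96
z₂ = 0.96 − 0.01·3.92 = 0.9208

0.9208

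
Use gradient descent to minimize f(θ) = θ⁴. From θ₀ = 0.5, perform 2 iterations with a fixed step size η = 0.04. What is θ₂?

f′(θ) = 4θ³
θ₁ = 0.5 − 0.04·0.5 = 0.48
θ₂ = 0.48 − 0.04·0.442368 = 0.46230528

0.46230528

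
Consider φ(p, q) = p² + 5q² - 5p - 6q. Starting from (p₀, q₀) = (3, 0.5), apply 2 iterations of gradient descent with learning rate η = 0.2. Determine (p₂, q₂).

(2.68, 0.5)

∇φ = (2p - 5, 10q - 6)
Step 1: at (3, 0.5), ∇φ = (1, -1) → (3, 0.5) − 0.2·(1, -1) = (2.8, 0.7)
Step 2: at (2.8, 0.7), ∇φ = (0.6, 1) → (2.8, 0.7) − 0.2·(0.6, 1) = (2.68, 0.5)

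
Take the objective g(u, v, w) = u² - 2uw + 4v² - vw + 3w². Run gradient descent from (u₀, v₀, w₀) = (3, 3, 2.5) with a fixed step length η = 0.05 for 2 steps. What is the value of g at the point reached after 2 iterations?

∇g = (2u - 2w, 8v - w, -2u - v + 6w)
(u₁, v₁, w₁) = (3, 3, 2.5) − 0.05·(1, 21.5, 6) = (2.95, 1.925, 2.2)
(u₂, v₂, w₂) = (2.95, 1.925, 2.2) − 0.05·(1.5, 13.2, 5.375) = (2.875, 1.265, 1.93125)
g(2.875, 1.265, 1.93125) = 12.3079859375

12.3079859375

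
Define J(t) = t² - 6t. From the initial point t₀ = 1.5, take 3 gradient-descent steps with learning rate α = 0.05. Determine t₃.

J′(t) = 2t - 6
Step 1: J′(1.5) = -3; t₁ = 1.5 − 0.05·(-3) = 1.65
Step 2: J′(1.65) = -2.7; t₂ = 1.65 − 0.05·(-2.7) = 1.785
Step 3: J′(1.785) = -2.43; t₃ = 1.785 − 0.05·(-2.43) = 1.9065

1.9065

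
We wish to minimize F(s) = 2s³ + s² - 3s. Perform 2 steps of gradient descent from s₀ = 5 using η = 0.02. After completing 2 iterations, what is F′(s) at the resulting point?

12.137984884224

F′(s) = 6s² + 2s - 3
s₁ = 5 − 0.02·157 = 1.86
s₂ = 1.86 − 0.02·21.4776 = 1.430448
F′(s) at (1.430448) = 12.137984884224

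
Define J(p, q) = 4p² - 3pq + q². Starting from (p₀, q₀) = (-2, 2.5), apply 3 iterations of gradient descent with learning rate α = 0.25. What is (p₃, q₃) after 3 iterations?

∇J = (8p - 3q, -3p + 2q)
(p₁, q₁) = (-2, 2.5) − 0.25·(-23.5, 11) = (3.875, -0.25)
(p₂, q₂) = (3.875, -0.25) − 0.25·(31.75, -12.125) = (-4.0625, 2.78125)
(p₃, q₃) = (-4.0625, 2.78125) − 0.25·(-40.84375, 17.75) = (6.1484375, -1.65625)

(6.1484375, -1.65625)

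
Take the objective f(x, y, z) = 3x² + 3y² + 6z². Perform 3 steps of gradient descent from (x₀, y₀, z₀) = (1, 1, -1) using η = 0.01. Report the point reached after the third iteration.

(0.830584, 0.830584, -0.681472)

∇f = (6x, 6y, 12z)
(x₁, y₁, z₁) = (1, 1, -1) − 0.01·(6, 6, -12) = (0.94, 0.94, -0.88)
(x₂, y₂, z₂) = (0.94, 0.94, -0.88) − 0.01·(5.64, 5.64, -10.56) = (0.8836, 0.8836, -0.7744)
(x₃, y₃, z₃) = (0.8836, 0.8836, -0.7744) − 0.01·(5.3016, 5.3016, -9.2928) = (0.830584, 0.830584, -0.681472)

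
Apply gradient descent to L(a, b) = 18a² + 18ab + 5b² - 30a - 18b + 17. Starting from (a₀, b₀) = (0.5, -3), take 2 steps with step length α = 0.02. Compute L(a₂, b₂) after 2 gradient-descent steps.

∇L = (36a + 18b - 30, 18a + 10b - 18)
(a₁, b₁) = (0.5, -3) − 0.02·(-66, -39) = (1.82, -2.22)
(a₂, b₂) = (1.82, -2.22) − 0.02·(-4.44, -7.44) = (1.9088, -2.0712)
L(1.9088, -2.0712) = 12.88714304

12.88714304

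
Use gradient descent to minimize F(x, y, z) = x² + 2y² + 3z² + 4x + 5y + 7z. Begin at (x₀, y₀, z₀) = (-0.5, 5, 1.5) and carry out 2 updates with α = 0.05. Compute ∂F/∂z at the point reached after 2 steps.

∇F = (2x + 4, 4y + 5, 6z + 7)
Step 1: at (-0.5, 5, 1.5), ∇F = (3, 25, 16) → (-0.5, 5, 1.5) − 0.05·(3, 25, 16) = (-0.65, 3.75, 0.7)
Step 2: at (-0.65, 3.75, 0.7), ∇F = (2.7, 20, 11.2) → (-0.65, 3.75, 0.7) − 0.05·(2.7, 20, 11.2) = (-0.785, 2.75, 0.14)
∂F/∂z at (-0.785, 2.75, 0.14) = 7.84

7.84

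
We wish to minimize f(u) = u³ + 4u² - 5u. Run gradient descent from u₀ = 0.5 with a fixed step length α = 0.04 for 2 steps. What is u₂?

f′(u) = 3u² + 8u - 5
u₁ = 0.5 − 0.04·(-0.25) = 0.51
u₂ = 0.51 − 0.04·(-0.1397) = 0.515588

0.515588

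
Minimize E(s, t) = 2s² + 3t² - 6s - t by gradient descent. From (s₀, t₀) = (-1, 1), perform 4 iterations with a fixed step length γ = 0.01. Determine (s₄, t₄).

(-0.6233664, 0.8172908)

∇E = (4s - 6, 6t - 1)
Step 1: at (-1, 1), ∇E = (-10, 5) → (-1, 1) − 0.01·(-10, 5) = (-0.9, 0.95)
Step 2: at (-0.9, 0.95), ∇E = (-9.6, 4.7) → (-0.9, 0.95) − 0.01·(-9.6, 4.7) = (-0.804, 0.903)
Step 3: at (-0.804, 0.903), ∇E = (-9.216, 4.418) → (-0.804, 0.903) − 0.01·(-9.216, 4.418) = (-0.71184, 0.85882)
Step 4: at (-0.71184, 0.85882), ∇E = (-8.84736, 4.15292) → (-0.71184, 0.85882) − 0.01·(-8.84736, 4.15292) = (-0.6233664, 0.8172908)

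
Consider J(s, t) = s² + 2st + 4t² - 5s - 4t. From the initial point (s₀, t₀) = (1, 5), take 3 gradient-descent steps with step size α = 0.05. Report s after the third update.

0.523

∇J = (2s + 2t - 5, 2s + 8t - 4)
(s₁, t₁) = (1, 5) − 0.05·(7, 38) = (0.65, 3.1)
(s₂, t₂) = (0.65, 3.1) − 0.05·(2.5, 22.1) = (0.525, 1.995)
(s₃, t₃) = (0.525, 1.995) − 0.05·(0.04, 13.01) = (0.523, 1.3445)
s = 0.523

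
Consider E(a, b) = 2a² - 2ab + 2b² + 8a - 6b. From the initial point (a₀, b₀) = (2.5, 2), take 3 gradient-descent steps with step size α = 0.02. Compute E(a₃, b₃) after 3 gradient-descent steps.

8.764744114176

∇E = (4a - 2b + 8, -2a + 4b - 6)
(a₁, b₁) = (2.5, 2) − 0.02·(14, -3) = (2.22, 2.06)
(a₂, b₂) = (2.22, 2.06) − 0.02·(12.76, -2.2) = (1.9648, 2.104)
(a₃, b₃) = (1.9648, 2.104) − 0.02·(11.6512, -1.5136) = (1.731776, 2.134272)
E(1.731776, 2.134272) = 8.764744114176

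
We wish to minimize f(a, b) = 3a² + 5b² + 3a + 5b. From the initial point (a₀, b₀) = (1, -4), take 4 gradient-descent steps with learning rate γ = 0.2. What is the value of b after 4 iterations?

-4

∇f = (6a + 3, 10b + 5)
(a₁, b₁) = (1, -4) − 0.2·(9, -35) = (-0.8, 3)
(a₂, b₂) = (-0.8, 3) − 0.2·(-1.8, 35) = (-0.44, -4)
(a₃, b₃) = (-0.44, -4) − 0.2·(0.36, -35) = (-0.512, 3)
(a₄, b₄) = (-0.512, 3) − 0.2·(-0.072, 35) = (-0.4976, -4)
b = -4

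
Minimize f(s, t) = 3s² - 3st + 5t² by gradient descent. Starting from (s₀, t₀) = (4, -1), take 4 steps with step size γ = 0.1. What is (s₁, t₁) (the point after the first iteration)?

(1.3, 1.2)

∇f = (6s - 3t, -3s + 10t)
(s₁, t₁) = (4, -1) − 0.1·(27, -22) = (1.3, 1.2)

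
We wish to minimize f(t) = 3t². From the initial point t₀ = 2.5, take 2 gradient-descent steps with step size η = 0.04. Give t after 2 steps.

1.444

f′(t) = 6t
t₁ = 2.5 − 0.04·15 = 1.9
t₂ = 1.9 − 0.04·11.4 = 1.444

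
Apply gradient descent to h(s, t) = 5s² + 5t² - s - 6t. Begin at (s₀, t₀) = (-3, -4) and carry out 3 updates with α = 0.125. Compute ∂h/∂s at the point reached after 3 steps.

0.484375

∇h = (10s - 1, 10t - 6)
(s₁, t₁) = (-3, -4) − 0.125·(-31, -46) = (0.875, 1.75)
(s₂, t₂) = (0.875, 1.75) − 0.125·(7.75, 11.5) = (-0.09375, 0.3125)
(s₃, t₃) = (-0.09375, 0.3125) − 0.125·(-1.9375, -2.875) = (0.1484375, 0.671875)
∂h/∂s at (0.1484375, 0.671875) = 0.484375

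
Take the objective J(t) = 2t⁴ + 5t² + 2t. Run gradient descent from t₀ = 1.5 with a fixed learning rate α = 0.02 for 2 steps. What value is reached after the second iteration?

J′(t) = 8t³ + 10t + 2
Step 1: J′(1.5) = 44; t₁ = 1.5 − 0.02·44 = 0.62
Step 2: J′(0.62) = 10.106624; t₂ = 0.62 − 0.02·10.106624 = 0.41786752

0.41786752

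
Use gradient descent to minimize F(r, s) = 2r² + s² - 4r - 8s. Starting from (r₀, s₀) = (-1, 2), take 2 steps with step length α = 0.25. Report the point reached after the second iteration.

∇F = (4r - 4, 2s - 8)
Step 1: at (-1, 2), ∇F = (-8, -4) → (-1, 2) − 0.25·(-8, -4) = (1, 3)
Step 2: at (1, 3), ∇F = (0, -2) → (1, 3) − 0.25·(0, -2) = (1, 3.5)

(1, 3.5)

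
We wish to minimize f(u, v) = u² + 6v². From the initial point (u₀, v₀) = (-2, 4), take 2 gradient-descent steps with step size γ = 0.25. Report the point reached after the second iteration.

∇f = (2u, 12v)
(u₁, v₁) = (-2, 4) − 0.25·(-4, 48) = (-1, -8)
(u₂, v₂) = (-1, -8) − 0.25·(-2, -96) = (-0.5, 16)

(-0.5, 16)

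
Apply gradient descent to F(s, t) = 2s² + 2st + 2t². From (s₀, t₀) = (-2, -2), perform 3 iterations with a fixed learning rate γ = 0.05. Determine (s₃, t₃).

∇F = (4s + 2t, 2s + 4t)
Step 1: at (-2, -2), ∇F = (-12, -12) → (-2, -2) − 0.05·(-12, -12) = (-1.4, -1.4)
Step 2: at (-1.4, -1.4), ∇F = (-8.4, -8.4) → (-1.4, -1.4) − 0.05·(-8.4, -8.4) = (-0.98, -0.98)
Step 3: at (-0.98, -0.98), ∇F = (-5.88, -5.88) → (-0.98, -0.98) − 0.05·(-5.88, -5.88) = (-0.686, -0.686)

(-0.686, -0.686)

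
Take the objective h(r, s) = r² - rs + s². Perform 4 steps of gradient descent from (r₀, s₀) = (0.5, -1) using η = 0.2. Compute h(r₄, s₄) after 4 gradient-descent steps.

0.01159168

∇h = (2r - s, -r + 2s)
(r₁, s₁) = (0.5, -1) − 0.2·(2, -2.5) = (0.1, -0.5)
(r₂, s₂) = (0.1, -0.5) − 0.2·(0.7, -1.1) = (-0.04, -0.28)
(r₃, s₃) = (-0.04, -0.28) − 0.2·(0.2, -0.52) = (-0.08, -0.176)
(r₄, s₄) = (-0.08, -0.176) − 0.2·(0.016, -0.272) = (-0.0832, -0.1216)
h(-0.0832, -0.1216) = 0.01159168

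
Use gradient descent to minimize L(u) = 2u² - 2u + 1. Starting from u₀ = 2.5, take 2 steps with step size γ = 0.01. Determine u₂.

L′(u) = 4u - 2
Step 1: L′(2.5) = 8; u₁ = 2.5 − 0.01·8 = 2.42
Step 2: L′(2.42) = 7.68; u₂ = 2.42 − 0.01·7.68 = 2.3432

2.3432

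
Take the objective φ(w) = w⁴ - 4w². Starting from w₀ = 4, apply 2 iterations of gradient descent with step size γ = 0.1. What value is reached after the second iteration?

φ′(w) = 4w³ - 8w
w₁ = 4 − 0.1·224 = -18.4
w₂ = -18.4 − 0.1·(-24770.816) = 2458.6816

2458.6816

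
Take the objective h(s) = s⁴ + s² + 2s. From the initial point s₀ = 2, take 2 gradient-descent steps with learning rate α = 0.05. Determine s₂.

h′(s) = 4s³ + 2s + 2
s₁ = 2 − 0.05·38 = 0.1
s₂ = 0.1 − 0.05·2.204 = -0.0102

-0.0102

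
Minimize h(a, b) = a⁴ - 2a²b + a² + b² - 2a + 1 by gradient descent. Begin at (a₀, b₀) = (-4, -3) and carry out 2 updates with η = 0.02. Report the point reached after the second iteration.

∇h = (4a³ - 4ab + 2a - 2, -2a² + 2b)
(a₁, b₁) = (-4, -3) − 0.02·(-314, -38) = (2.28, -2.24)
(a₂, b₂) = (2.28, -2.24) − 0.02·(70.398208, -14.8768) = (0.87203584, -1.942464)

(0.87203584, -1.942464)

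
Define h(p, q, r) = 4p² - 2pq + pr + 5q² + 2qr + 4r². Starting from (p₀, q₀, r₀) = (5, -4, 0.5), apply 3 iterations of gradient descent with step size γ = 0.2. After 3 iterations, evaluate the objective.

∇h = (8p - 2q + r, -2p + 10q + 2r, p + 2q + 8r)
(p₁, q₁, r₁) = (5, -4, 0.5) − 0.2·(48.5, -49, 1) = (-4.7, 5.8, 0.3)
(p₂, q₂, r₂) = (-4.7, 5.8, 0.3) − 0.2·(-48.9, 68, 9.3) = (5.08, -7.8, -1.56)
(p₃, q₃, r₃) = (5.08, -7.8, -1.56) − 0.2·(54.68, -91.28, -23) = (-5.856, 10.456, 3.04)
h(-5.856, 10.456, 3.04) = 889.007936

889.007936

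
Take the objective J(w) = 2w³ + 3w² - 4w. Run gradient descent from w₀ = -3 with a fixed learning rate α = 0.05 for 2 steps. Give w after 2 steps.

J′(w) = 6w² + 6w - 4
Step 1: J′(-3) = 32; w₁ = -3 − 0.05·32 = -4.6
Step 2: J′(-4.6) = 95.36; w₂ = -4.6 − 0.05·95.36 = -9.368

-9.368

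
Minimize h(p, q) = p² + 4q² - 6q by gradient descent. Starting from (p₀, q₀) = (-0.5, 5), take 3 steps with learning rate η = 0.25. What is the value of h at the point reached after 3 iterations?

∇h = (2p, 8q - 6)
(p₁, q₁) = (-0.5, 5) − 0.25·(-1, 34) = (-0.25, -3.5)
(p₂, q₂) = (-0.25, -3.5) − 0.25·(-0.5, -34) = (-0.125, 5)
(p₃, q₃) = (-0.125, 5) − 0.25·(-0.25, 34) = (-0.0625, -3.5)
h(-0.0625, -3.5) = 70.00390625

70.00390625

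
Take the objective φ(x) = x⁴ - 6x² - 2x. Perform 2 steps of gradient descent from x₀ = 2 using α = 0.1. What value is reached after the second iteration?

2.1824

φ′(x) = 4x³ - 12x - 2
Step 1: φ′(2) = 6; x₁ = 2 − 0.1·6 = 1.4
Step 2: φ′(1.4) = -7.824; x₂ = 1.4 − 0.1·(-7.824) = 2.1824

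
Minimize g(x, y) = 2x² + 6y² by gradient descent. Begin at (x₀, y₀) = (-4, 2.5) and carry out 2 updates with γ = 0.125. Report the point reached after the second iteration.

∇g = (4x, 12y)
(x₁, y₁) = (-4, 2.5) − 0.125·(-16, 30) = (-2, -1.25)
(x₂, y₂) = (-2, -1.25) − 0.125·(-8, -15) = (-1, 0.625)

(-1, 0.625)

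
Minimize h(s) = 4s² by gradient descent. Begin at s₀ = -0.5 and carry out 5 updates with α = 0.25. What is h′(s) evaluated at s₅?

4

h′(s) = 8s
Step 1: h′(-0.5) = -4; s₁ = -0.5 − 0.25·(-4) = 0.5
Step 2: h′(0.5) = 4; s₂ = 0.5 − 0.25·4 = -0.5
Step 3: h′(-0.5) = -4; s₃ = -0.5 − 0.25·(-4) = 0.5
Step 4: h′(0.5) = 4; s₄ = 0.5 − 0.25·4 = -0.5
Step 5: h′(-0.5) = -4; s₅ = -0.5 − 0.25·(-4) = 0.5
h′(s) at (0.5) = 4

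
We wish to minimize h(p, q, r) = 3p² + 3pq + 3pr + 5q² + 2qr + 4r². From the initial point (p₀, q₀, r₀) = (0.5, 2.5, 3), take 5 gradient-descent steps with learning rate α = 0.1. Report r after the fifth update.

0.07415

∇h = (6p + 3q + 3r, 3p + 10q + 2r, 3p + 2q + 8r)
(p₁, q₁, r₁) = (0.5, 2.5, 3) − 0.1·(19.5, 32.5, 30.5) = (-1.45, -0.75, -0.05)
(p₂, q₂, r₂) = (-1.45, -0.75, -0.05) − 0.1·(-11.1, -11.95, -6.25) = (-0.34, 0.445, 0.575)
(p₃, q₃, r₃) = (-0.34, 0.445, 0.575) − 0.1·(1.02, 4.58, 4.47) = (-0.442, -0.013, 0.128)
(p₄, q₄, r₄) = (-0.442, -0.013, 0.128) − 0.1·(-2.307, -1.2, -0.328) = (-0.2113, 0.107, 0.1608)
(p₅, q₅, r₅) = (-0.2113, 0.107, 0.1608) − 0.1·(-0.4644, 0.7577, 0.8665) = (-0.16486, 0.03123, 0.07415)
r = 0.07415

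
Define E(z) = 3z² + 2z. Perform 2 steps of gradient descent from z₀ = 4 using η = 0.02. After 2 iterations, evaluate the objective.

33.44950528

E′(z) = 6z + 2
Step 1: E′(4) = 26; z₁ = 4 − 0.02·26 = 3.48
Step 2: E′(3.48) = 22.88; z₂ = 3.48 − 0.02·22.88 = 3.0224
E(3.0224) = 33.44950528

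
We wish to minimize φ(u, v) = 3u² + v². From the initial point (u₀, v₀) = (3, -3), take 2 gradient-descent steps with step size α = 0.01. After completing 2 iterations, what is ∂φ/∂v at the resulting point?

-5.7624

∇φ = (6u, 2v)
Step 1: at (3, -3), ∇φ = (18, -6) → (3, -3) − 0.01·(18, -6) = (2.82, -2.94)
Step 2: at (2.82, -2.94), ∇φ = (16.92, -5.88) → (2.82, -2.94) − 0.01·(16.92, -5.88) = (2.6508, -2.8812)
∂φ/∂v at (2.6508, -2.8812) = -5.7624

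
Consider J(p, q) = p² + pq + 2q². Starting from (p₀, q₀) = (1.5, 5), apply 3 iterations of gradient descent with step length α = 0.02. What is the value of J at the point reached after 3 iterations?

∇J = (2p + q, p + 4q)
(p₁, q₁) = (1.5, 5) − 0.02·(8, 21.5) = (1.34, 4.57)
(p₂, q₂) = (1.34, 4.57) − 0.02·(7.25, 19.62) = (1.195, 4.1776)
(p₃, q₃) = (1.195, 4.1776) − 0.02·(6.5676, 17.9054) = (1.063648, 3.819492)
J(1.063648, 3.819492) = 34.370980370848

34.370980370848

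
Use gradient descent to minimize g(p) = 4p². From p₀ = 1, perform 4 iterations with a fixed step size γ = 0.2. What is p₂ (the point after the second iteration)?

0.36

g′(p) = 8p
p₁ = 1 − 0.2·8 = -0.6
p₂ = -0.6 − 0.2·(-4.8) = 0.36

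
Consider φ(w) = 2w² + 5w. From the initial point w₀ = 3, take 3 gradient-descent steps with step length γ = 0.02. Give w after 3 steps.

φ′(w) = 4w + 5
Step 1: φ′(3) = 17; w₁ = 3 − 0.02·17 = 2.66
Step 2: φ′(2.66) = 15.64; w₂ = 2.66 − 0.02·15.64 = 2.3472
Step 3: φ′(2.3472) = 14.3888; w₃ = 2.3472 − 0.02·14.3888 = 2.059424

2.059424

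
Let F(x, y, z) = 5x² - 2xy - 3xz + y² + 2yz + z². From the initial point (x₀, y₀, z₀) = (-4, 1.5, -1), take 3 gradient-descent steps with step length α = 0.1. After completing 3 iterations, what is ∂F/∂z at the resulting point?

∇F = (10x - 2y - 3z, -2x + 2y + 2z, -3x + 2y + 2z)
Step 1: at (-4, 1.5, -1), ∇F = (-40, 9, 13) → (-4, 1.5, -1) − 0.1·(-40, 9, 13) = (0, 0.6, -2.3)
Step 2: at (0, 0.6, -2.3), ∇F = (5.7, -3.4, -3.4) → (0, 0.6, -2.3) − 0.1·(5.7, -3.4, -3.4) = (-0.57, 0.94, -1.96)
Step 3: at (-0.57, 0.94, -1.96), ∇F = (-1.7, -0.9, -0.33) → (-0.57, 0.94, -1.96) − 0.1·(-1.7, -0.9, -0.33) = (-0.4, 1.03, -1.927)
∂F/∂z at (-0.4, 1.03, -1.927) = -0.594

-0.594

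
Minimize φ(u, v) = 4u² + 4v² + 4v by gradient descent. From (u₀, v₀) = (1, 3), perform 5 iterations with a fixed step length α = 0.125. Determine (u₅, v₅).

(0, -0.5)

∇φ = (8u, 8v + 4)
(u₁, v₁) = (1, 3) − 0.125·(8, 28) = (0, -0.5)
(u₂, v₂) = (0, -0.5) − 0.125·(0, 0) = (0, -0.5)
(u₃, v₃) = (0, -0.5) − 0.125·(0, 0) = (0, -0.5)
(u₄, v₄) = (0, -0.5) − 0.125·(0, 0) = (0, -0.5)
(u₅, v₅) = (0, -0.5) − 0.125·(0, 0) = (0, -0.5)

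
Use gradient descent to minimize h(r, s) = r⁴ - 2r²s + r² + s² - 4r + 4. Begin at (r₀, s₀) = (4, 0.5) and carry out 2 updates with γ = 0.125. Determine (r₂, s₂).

(10318.15625, 192.34375)

∇h = (4r³ - 4rs + 2r - 4, -2r² + 2s)
Step 1: at (4, 0.5), ∇h = (252, -31) → (4, 0.5) − 0.125·(252, -31) = (-27.5, 4.375)
Step 2: at (-27.5, 4.375), ∇h = (-82765.25, -1503.75) → (-27.5, 4.375) − 0.125·(-82765.25, -1503.75) = (10318.15625, 192.34375)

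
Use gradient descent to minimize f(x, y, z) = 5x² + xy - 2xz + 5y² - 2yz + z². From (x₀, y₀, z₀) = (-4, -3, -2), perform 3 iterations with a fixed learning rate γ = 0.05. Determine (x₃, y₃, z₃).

∇f = (10x + y - 2z, x + 10y - 2z, -2x - 2y + 2z)
Step 1: at (-4, -3, -2), ∇f = (-39, -30, 10) → (-4, -3, -2) − 0.05·(-39, -30, 10) = (-2.05, -1.5, -2.5)
Step 2: at (-2.05, -1.5, -2.5), ∇f = (-17, -12.05, 2.1) → (-2.05, -1.5, -2.5) − 0.05·(-17, -12.05, 2.1) = (-1.2, -0.8975, -2.605)
Step 3: at (-1.2, -0.8975, -2.605), ∇f = (-7.6875, -4.965, -1.015) → (-1.2, -0.8975, -2.605) − 0.05·(-7.6875, -4.965, -1.015) = (-0.815625, -0.64925, -2.55425)

(-0.815625, -0.64925, -2.55425)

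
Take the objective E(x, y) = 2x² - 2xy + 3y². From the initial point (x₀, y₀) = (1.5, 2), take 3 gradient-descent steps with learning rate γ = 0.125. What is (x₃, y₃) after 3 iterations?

∇E = (4x - 2y, -2x + 6y)
(x₁, y₁) = (1.5, 2) − 0.125·(2, 9) = (1.25, 0.875)
(x₂, y₂) = (1.25, 0.875) − 0.125·(3.25, 2.75) = (0.84375, 0.53125)
(x₃, y₃) = (0.84375, 0.53125) − 0.125·(2.3125, 1.5) = (0.5546875, 0.34375)

(0.5546875, 0.34375)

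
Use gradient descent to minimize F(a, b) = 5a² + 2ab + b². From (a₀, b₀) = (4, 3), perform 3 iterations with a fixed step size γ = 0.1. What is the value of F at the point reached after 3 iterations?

1.130816

∇F = (10a + 2b, 2a + 2b)
(a₁, b₁) = (4, 3) − 0.1·(46, 14) = (-0.6, 1.6)
(a₂, b₂) = (-0.6, 1.6) − 0.1·(-2.8, 2) = (-0.32, 1.4)
(a₃, b₃) = (-0.32, 1.4) − 0.1·(-0.4, 2.16) = (-0.28, 1.184)
F(-0.28, 1.184) = 1.130816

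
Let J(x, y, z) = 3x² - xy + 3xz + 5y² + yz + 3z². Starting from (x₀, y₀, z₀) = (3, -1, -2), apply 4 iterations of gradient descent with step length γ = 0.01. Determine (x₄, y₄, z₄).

(2.52604697, -0.49337687, -1.84029736)

∇J = (6x - y + 3z, -x + 10y + z, 3x + y + 6z)
(x₁, y₁, z₁) = (3, -1, -2) − 0.01·(13, -15, -4) = (2.87, -0.85, -1.96)
(x₂, y₂, z₂) = (2.87, -0.85, -1.96) − 0.01·(12.19, -13.33, -4) = (2.7481, -0.7167, -1.92)
(x₃, y₃, z₃) = (2.7481, -0.7167, -1.92) − 0.01·(11.4453, -11.8351, -3.9924) = (2.633647, -0.598349, -1.880076)
(x₄, y₄, z₄) = (2.633647, -0.598349, -1.880076) − 0.01·(10.760003, -10.497213, -3.977864) = (2.52604697, -0.49337687, -1.84029736)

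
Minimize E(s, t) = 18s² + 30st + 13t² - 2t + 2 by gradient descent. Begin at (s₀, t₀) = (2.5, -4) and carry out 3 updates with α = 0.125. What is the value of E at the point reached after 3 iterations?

1329151.5137939453125

∇E = (36s + 30t, 30s + 26t - 2)
Step 1: at (2.5, -4), ∇E = (-30, -31) → (2.5, -4) − 0.125·(-30, -31) = (6.25, -0.125)
Step 2: at (6.25, -0.125), ∇E = (221.25, 182.25) → (6.25, -0.125) − 0.125·(221.25, 182.25) = (-21.40625, -22.90625)
Step 3: at (-21.40625, -22.90625), ∇E = (-1457.8125, -1239.75) → (-21.40625, -22.90625) − 0.125·(-1457.8125, -1239.75) = (160.8203125, 132.0625)
E(160.8203125, 132.0625) = 1329151.5137939453125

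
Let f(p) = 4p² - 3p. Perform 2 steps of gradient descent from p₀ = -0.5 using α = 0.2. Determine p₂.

f′(p) = 8p - 3
Step 1: f′(-0.5) = -7; p₁ = -0.5 − 0.2·(-7) = 0.9
Step 2: f′(0.9) = 4.2; p₂ = 0.9 − 0.2·4.2 = 0.06

0.06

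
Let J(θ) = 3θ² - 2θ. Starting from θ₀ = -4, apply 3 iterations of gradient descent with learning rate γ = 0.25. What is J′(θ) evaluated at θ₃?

J′(θ) = 6θ - 2
Step 1: J′(-4) = -26; θ₁ = -4 − 0.25·(-26) = 2.5
Step 2: J′(2.5) = 13; θ₂ = 2.5 − 0.25·13 = -0.75
Step 3: J′(-0.75) = -6.5; θ₃ = -0.75 − 0.25·(-6.5) = 0.875
J′(θ) at (0.875) = 3.25

3.25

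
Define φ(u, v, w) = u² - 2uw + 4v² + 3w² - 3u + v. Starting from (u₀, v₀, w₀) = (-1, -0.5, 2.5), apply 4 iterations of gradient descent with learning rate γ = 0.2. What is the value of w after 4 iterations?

∇φ = (2u - 2w - 3, 8v + 1, -2u + 6w)
(u₁, v₁, w₁) = (-1, -0.5, 2.5) − 0.2·(-10, -3, 17) = (1, 0.1, -0.9)
(u₂, v₂, w₂) = (1, 0.1, -0.9) − 0.2·(0.8, 1.8, -7.4) = (0.84, -0.26, 0.58)
(u₃, v₃, w₃) = (0.84, -0.26, 0.58) − 0.2·(-2.48, -1.08, 1.8) = (1.336, -0.044, 0.22)
(u₄, v₄, w₄) = (1.336, -0.044, 0.22) − 0.2·(-0.768, 0.648, -1.352) = (1.4896, -0.1736, 0.4904)
w = 0.4904

0.4904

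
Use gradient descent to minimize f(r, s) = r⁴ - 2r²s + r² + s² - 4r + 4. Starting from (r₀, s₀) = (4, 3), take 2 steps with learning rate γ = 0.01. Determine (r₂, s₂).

∇f = (4r³ - 4rs + 2r - 4, -2r² + 2s)
Step 1: at (4, 3), ∇f = (212, -26) → (4, 3) − 0.01·(212, -26) = (1.88, 3.26)
Step 2: at (1.88, 3.26), ∇f = (1.823488, -0.5488) → (1.88, 3.26) − 0.01·(1.823488, -0.5488) = (1.86176512, 3.265488)

(1.86176512, 3.265488)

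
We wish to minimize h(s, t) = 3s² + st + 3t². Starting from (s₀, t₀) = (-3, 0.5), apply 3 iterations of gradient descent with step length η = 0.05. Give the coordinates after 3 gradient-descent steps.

∇h = (6s + t, s + 6t)
Step 1: at (-3, 0.5), ∇h = (-17.5, 0) → (-3, 0.5) − 0.05·(-17.5, 0) = (-2.125, 0.5)
Step 2: at (-2.125, 0.5), ∇h = (-12.25, 0.875) → (-2.125, 0.5) − 0.05·(-12.25, 0.875) = (-1.5125, 0.45625)
Step 3: at (-1.5125, 0.45625), ∇h = (-8.61875, 1.225) → (-1.5125, 0.45625) − 0.05·(-8.61875, 1.225) = (-1.0815625, 0.395)

(-1.0815625, 0.395)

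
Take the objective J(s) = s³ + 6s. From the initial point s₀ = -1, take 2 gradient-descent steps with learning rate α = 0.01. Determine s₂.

J′(s) = 3s² + 6
s₁ = -1 − 0.01·9 = -1.09
s₂ = -1.09 − 0.01·9.5643 = -1.185643

-1.185643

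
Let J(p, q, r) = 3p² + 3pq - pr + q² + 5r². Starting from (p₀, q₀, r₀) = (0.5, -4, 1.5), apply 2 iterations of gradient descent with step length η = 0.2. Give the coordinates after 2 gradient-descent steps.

∇J = (6p + 3q - r, 3p + 2q, -p + 10r)
(p₁, q₁, r₁) = (0.5, -4, 1.5) − 0.2·(-10.5, -6.5, 14.5) = (2.6, -2.7, -1.4)
(p₂, q₂, r₂) = (2.6, -2.7, -1.4) − 0.2·(8.9, 2.4, -16.6) = (0.82, -3.18, 1.92)

(0.82, -3.18, 1.92)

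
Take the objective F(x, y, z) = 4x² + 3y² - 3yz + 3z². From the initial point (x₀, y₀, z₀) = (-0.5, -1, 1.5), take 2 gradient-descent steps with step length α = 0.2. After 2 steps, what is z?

0.84

∇F = (8x, 6y - 3z, -3y + 6z)
Step 1: at (-0.5, -1, 1.5), ∇F = (-4, -10.5, 12) → (-0.5, -1, 1.5) − 0.2·(-4, -10.5, 12) = (0.3, 1.1, -0.9)
Step 2: at (0.3, 1.1, -0.9), ∇F = (2.4, 9.3, -8.7) → (0.3, 1.1, -0.9) − 0.2·(2.4, 9.3, -8.7) = (-0.18, -0.76, 0.84)
z = 0.84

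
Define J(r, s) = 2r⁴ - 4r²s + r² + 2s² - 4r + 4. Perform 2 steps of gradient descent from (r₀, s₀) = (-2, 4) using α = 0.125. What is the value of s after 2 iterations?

2.5

∇J = (8r³ - 8rs + 2r - 4, -4r² + 4s)
(r₁, s₁) = (-2, 4) − 0.125·(-8, 0) = (-1, 4)
(r₂, s₂) = (-1, 4) − 0.125·(18, 12) = (-3.25, 2.5)
s = 2.5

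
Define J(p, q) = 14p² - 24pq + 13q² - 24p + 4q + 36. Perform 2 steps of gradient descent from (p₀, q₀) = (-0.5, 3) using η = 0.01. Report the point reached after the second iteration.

(1.1664, 1.6284)

∇J = (28p - 24q - 24, -24p + 26q + 4)
(p₁, q₁) = (-0.5, 3) − 0.01·(-110, 94) = (0.6, 2.06)
(p₂, q₂) = (0.6, 2.06) − 0.01·(-56.64, 43.16) = (1.1664, 1.6284)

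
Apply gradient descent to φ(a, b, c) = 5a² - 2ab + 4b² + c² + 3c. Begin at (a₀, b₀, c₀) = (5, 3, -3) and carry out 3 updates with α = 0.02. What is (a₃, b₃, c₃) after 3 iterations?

(2.821824, 2.193856, -2.827104)

∇φ = (10a - 2b, -2a + 8b, 2c + 3)
(a₁, b₁, c₁) = (5, 3, -3) − 0.02·(44, 14, -3) = (4.12, 2.72, -2.94)
(a₂, b₂, c₂) = (4.12, 2.72, -2.94) − 0.02·(35.76, 13.52, -2.88) = (3.4048, 2.4496, -2.8824)
(a₃, b₃, c₃) = (3.4048, 2.4496, -2.8824) − 0.02·(29.1488, 12.7872, -2.7648) = (2.821824, 2.193856, -2.827104)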